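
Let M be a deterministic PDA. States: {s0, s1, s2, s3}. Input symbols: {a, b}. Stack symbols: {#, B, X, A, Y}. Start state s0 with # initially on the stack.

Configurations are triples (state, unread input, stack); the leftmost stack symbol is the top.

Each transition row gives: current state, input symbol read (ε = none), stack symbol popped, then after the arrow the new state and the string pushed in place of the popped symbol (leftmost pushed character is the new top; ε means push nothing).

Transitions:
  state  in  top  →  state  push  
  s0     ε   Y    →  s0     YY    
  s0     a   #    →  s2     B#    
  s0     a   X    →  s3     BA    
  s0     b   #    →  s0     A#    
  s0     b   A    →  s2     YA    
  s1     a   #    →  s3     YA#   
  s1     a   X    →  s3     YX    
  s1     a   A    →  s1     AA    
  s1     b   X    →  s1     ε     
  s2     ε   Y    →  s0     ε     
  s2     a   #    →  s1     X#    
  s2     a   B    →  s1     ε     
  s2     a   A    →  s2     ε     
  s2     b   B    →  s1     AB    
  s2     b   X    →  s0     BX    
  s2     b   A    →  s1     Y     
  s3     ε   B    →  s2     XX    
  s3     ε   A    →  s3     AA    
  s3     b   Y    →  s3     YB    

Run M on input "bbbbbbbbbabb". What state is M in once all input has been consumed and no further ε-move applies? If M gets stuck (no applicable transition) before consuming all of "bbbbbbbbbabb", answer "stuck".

(s0, bbbbbbbbbabb, #)
  read b, top #: go to s0, push A# → (s0, bbbbbbbbabb, A#)
  read b, top A: go to s2, push YA → (s2, bbbbbbbabb, YA#)
  ε-move, top Y: go to s0, push ε → (s0, bbbbbbbabb, A#)
  read b, top A: go to s2, push YA → (s2, bbbbbbabb, YA#)
  ε-move, top Y: go to s0, push ε → (s0, bbbbbbabb, A#)
  read b, top A: go to s2, push YA → (s2, bbbbbabb, YA#)
  ε-move, top Y: go to s0, push ε → (s0, bbbbbabb, A#)
  read b, top A: go to s2, push YA → (s2, bbbbabb, YA#)
  ε-move, top Y: go to s0, push ε → (s0, bbbbabb, A#)
  read b, top A: go to s2, push YA → (s2, bbbabb, YA#)
  ε-move, top Y: go to s0, push ε → (s0, bbbabb, A#)
  read b, top A: go to s2, push YA → (s2, bbabb, YA#)
  ε-move, top Y: go to s0, push ε → (s0, bbabb, A#)
  read b, top A: go to s2, push YA → (s2, babb, YA#)
  ε-move, top Y: go to s0, push ε → (s0, babb, A#)
  read b, top A: go to s2, push YA → (s2, abb, YA#)
  ε-move, top Y: go to s0, push ε → (s0, abb, A#)
No transition for (s0, a, top A); M blocks with input abb remaining.

stuck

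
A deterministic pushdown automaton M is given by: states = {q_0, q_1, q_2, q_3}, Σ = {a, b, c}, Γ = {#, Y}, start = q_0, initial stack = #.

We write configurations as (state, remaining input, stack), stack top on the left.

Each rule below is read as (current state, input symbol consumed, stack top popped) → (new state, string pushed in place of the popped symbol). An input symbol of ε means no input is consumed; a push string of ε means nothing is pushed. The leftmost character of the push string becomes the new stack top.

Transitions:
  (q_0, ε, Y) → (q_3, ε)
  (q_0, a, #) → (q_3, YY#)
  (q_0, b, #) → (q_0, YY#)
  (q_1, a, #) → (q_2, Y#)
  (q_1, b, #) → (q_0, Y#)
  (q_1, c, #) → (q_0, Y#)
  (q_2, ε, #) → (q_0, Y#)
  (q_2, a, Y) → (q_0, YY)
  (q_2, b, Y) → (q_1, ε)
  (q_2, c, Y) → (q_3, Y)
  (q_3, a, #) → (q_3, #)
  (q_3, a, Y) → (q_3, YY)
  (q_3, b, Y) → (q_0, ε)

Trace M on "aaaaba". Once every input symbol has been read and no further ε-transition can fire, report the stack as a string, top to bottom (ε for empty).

(q_0, aaaaba, #)
  read a, top #: go to q_3, push YY# → (q_3, aaaba, YY#)
  read a, top Y: go to q_3, push YY → (q_3, aaba, YYY#)
  read a, top Y: go to q_3, push YY → (q_3, aba, YYYY#)
  read a, top Y: go to q_3, push YY → (q_3, ba, YYYYY#)
  read b, top Y: go to q_0, push ε → (q_0, a, YYYY#)
  ε-move, top Y: go to q_3, push ε → (q_3, a, YYY#)
  read a, top Y: go to q_3, push YY → (q_3, ε, YYYY#)
All input consumed in state q_3 with stack YYYY#.

YYYY#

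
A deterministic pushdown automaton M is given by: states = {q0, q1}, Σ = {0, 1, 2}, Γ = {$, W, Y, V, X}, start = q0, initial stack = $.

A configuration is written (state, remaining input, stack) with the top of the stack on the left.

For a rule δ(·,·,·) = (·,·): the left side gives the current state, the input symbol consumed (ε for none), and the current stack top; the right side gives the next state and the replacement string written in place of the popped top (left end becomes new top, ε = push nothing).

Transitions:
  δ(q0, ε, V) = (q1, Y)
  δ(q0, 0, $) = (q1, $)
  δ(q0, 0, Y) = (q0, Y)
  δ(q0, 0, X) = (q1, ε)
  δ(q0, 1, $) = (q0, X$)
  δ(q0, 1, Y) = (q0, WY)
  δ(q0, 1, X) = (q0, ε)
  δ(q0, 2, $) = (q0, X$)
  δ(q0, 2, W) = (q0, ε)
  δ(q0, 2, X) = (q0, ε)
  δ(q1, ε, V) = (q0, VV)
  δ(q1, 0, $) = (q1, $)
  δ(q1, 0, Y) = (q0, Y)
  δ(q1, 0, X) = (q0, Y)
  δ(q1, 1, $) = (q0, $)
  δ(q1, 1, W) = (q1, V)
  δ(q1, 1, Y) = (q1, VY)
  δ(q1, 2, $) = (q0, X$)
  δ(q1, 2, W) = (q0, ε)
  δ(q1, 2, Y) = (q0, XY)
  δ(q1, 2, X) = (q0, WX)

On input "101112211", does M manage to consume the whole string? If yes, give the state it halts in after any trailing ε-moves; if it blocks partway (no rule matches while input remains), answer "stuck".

(q0, 101112211, $)
  read 1, top $: go to q0, push X$ → (q0, 01112211, X$)
  read 0, top X: go to q1, push ε → (q1, 1112211, $)
  read 1, top $: go to q0, push $ → (q0, 112211, $)
  read 1, top $: go to q0, push X$ → (q0, 12211, X$)
  read 1, top X: go to q0, push ε → (q0, 2211, $)
  read 2, top $: go to q0, push X$ → (q0, 211, X$)
  read 2, top X: go to q0, push ε → (q0, 11, $)
  read 1, top $: go to q0, push X$ → (q0, 1, X$)
  read 1, top X: go to q0, push ε → (q0, ε, $)
All input consumed; M is in state q0.

q0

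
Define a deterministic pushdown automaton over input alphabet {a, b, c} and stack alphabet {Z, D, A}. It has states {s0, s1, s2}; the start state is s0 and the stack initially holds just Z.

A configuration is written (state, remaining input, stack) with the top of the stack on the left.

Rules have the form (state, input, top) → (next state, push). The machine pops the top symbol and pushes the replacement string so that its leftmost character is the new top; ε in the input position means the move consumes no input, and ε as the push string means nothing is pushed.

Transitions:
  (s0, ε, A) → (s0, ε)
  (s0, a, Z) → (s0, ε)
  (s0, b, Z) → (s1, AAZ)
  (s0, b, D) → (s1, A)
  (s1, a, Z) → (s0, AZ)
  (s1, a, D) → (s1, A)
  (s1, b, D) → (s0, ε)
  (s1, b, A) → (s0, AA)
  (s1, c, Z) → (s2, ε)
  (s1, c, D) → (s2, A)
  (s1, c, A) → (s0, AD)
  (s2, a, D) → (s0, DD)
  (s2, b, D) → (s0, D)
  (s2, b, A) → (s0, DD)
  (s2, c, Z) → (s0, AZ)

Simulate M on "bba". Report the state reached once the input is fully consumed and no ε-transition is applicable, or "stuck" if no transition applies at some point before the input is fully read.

s0

(s0, bba, Z) ⊢ (s1, ba, AAZ) ⊢ (s0, a, AAAZ) ⊢ (s0, a, AAZ) ⊢ (s0, a, AZ) ⊢ (s0, a, Z) ⊢ (s0, ε, ε)
All input consumed; M is in state s0.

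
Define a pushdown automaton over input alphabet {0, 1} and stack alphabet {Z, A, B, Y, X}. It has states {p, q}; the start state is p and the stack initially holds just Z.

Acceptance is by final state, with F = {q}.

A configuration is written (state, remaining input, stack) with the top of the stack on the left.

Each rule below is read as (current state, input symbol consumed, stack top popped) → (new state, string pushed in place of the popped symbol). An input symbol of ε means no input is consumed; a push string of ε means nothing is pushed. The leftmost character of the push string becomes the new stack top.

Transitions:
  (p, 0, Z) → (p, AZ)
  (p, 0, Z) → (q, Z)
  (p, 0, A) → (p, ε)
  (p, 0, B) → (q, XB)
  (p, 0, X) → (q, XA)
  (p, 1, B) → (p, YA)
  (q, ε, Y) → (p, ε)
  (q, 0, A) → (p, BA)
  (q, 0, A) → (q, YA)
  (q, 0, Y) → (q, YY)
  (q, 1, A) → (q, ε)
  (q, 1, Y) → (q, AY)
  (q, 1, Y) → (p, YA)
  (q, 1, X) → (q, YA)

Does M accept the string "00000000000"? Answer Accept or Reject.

Accept

One accepting computation: (p, 00000000000, Z) ⊢ (p, 0000000000, AZ) ⊢ (p, 000000000, Z) ⊢ (p, 00000000, AZ) ⊢ (p, 0000000, Z) ⊢ (p, 000000, AZ) ⊢ (p, 00000, Z) ⊢ (p, 0000, AZ) ⊢ (p, 000, Z) ⊢ (p, 00, AZ) ⊢ (p, 0, Z) ⊢ (q, ε, Z)
All input consumed and state q ∈ F.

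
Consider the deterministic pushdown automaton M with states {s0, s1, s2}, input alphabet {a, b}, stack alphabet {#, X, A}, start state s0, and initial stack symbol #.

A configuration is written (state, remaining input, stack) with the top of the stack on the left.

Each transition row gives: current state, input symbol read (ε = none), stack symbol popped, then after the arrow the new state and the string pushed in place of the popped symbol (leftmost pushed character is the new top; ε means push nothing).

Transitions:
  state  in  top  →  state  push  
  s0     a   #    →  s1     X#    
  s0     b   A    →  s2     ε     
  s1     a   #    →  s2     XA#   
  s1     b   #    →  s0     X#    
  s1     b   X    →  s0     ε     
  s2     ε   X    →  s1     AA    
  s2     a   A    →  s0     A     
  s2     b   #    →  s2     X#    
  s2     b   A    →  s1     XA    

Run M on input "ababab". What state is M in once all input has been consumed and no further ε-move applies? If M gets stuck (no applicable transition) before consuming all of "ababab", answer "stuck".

(s0, ababab, #)
  read a, top #: go to s1, push X# → (s1, babab, X#)
  read b, top X: go to s0, push ε → (s0, abab, #)
  read a, top #: go to s1, push X# → (s1, bab, X#)
  read b, top X: go to s0, push ε → (s0, ab, #)
  read a, top #: go to s1, push X# → (s1, b, X#)
  read b, top X: go to s0, push ε → (s0, ε, #)
All input consumed; M is in state s0.

s0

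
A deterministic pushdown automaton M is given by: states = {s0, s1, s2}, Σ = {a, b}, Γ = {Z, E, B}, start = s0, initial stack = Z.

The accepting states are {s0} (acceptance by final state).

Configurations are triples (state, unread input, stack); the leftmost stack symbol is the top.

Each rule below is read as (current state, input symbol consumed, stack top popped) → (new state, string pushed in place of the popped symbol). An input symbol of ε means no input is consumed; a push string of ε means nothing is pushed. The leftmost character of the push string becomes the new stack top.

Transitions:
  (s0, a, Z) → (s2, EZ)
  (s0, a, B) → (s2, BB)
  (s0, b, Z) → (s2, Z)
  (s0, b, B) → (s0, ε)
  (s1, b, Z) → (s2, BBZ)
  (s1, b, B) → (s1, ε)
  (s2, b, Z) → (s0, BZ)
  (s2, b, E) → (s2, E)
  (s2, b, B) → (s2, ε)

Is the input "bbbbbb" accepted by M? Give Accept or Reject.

(s0, bbbbbb, Z)
  read b, top Z: go to s2, push Z → (s2, bbbbb, Z)
  read b, top Z: go to s0, push BZ → (s0, bbbb, BZ)
  read b, top B: go to s0, push ε → (s0, bbb, Z)
  read b, top Z: go to s2, push Z → (s2, bb, Z)
  read b, top Z: go to s0, push BZ → (s0, b, BZ)
  read b, top B: go to s0, push ε → (s0, ε, Z)
All input consumed; state s0 ∈ F.

Accept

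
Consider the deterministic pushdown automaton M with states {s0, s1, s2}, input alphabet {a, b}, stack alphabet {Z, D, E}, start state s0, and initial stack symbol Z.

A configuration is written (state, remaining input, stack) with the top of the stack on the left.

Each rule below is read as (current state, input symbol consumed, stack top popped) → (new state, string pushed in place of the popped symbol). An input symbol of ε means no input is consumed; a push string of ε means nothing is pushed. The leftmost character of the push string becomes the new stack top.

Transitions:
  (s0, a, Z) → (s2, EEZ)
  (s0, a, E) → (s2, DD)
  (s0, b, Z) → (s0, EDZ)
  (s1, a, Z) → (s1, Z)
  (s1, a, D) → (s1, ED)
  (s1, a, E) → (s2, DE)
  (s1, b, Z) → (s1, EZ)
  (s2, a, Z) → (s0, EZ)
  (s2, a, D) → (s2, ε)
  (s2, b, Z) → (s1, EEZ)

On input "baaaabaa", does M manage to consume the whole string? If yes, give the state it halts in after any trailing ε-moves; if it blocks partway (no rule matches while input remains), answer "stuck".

s2

(s0, baaaabaa, Z) ⊢ (s0, aaaabaa, EDZ) ⊢ (s2, aaabaa, DDDZ) ⊢ (s2, aabaa, DDZ) ⊢ (s2, abaa, DZ) ⊢ (s2, baa, Z) ⊢ (s1, aa, EEZ) ⊢ (s2, a, DEEZ) ⊢ (s2, ε, EEZ)
All input consumed; M is in state s2.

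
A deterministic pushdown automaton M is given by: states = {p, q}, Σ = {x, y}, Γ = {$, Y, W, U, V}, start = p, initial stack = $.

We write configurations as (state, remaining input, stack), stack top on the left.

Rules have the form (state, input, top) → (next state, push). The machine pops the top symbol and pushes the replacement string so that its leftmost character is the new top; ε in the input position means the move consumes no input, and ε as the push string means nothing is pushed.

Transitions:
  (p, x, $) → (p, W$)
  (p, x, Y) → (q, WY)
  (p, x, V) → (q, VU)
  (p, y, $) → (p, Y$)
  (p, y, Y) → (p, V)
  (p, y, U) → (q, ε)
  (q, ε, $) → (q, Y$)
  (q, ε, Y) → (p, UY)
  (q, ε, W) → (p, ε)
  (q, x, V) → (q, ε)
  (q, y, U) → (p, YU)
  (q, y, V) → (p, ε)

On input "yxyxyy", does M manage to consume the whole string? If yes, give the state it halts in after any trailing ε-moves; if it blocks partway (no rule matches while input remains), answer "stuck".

p

(p, yxyxyy, $)
  read y, top $: go to p, push Y$ → (p, xyxyy, Y$)
  read x, top Y: go to q, push WY → (q, yxyy, WY$)
  ε-move, top W: go to p, push ε → (p, yxyy, Y$)
  read y, top Y: go to p, push V → (p, xyy, V$)
  read x, top V: go to q, push VU → (q, yy, VU$)
  read y, top V: go to p, push ε → (p, y, U$)
  read y, top U: go to q, push ε → (q, ε, $)
  ε-move, top $: go to q, push Y$ → (q, ε, Y$)
  ε-move, top Y: go to p, push UY → (p, ε, UY$)
All input consumed; M is in state p.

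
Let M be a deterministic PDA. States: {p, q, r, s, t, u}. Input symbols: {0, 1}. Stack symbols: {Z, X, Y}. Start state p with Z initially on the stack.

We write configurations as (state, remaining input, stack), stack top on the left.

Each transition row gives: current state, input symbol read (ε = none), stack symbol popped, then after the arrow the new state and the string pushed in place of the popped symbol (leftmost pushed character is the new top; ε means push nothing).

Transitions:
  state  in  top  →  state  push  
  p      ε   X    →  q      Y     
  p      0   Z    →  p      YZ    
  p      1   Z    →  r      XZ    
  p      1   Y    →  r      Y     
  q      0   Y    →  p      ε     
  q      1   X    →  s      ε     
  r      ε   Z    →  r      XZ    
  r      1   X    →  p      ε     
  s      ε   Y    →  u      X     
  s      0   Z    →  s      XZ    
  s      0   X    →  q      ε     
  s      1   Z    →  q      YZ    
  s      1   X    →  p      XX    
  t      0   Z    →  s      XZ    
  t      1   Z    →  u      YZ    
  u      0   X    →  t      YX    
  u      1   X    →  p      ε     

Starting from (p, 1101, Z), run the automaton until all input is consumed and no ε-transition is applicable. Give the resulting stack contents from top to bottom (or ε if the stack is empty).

YZ

(p, 1101, Z)
  read 1, top Z: go to r, push XZ → (r, 101, XZ)
  read 1, top X: go to p, push ε → (p, 01, Z)
  read 0, top Z: go to p, push YZ → (p, 1, YZ)
  read 1, top Y: go to r, push Y → (r, ε, YZ)
All input consumed in state r with stack YZ.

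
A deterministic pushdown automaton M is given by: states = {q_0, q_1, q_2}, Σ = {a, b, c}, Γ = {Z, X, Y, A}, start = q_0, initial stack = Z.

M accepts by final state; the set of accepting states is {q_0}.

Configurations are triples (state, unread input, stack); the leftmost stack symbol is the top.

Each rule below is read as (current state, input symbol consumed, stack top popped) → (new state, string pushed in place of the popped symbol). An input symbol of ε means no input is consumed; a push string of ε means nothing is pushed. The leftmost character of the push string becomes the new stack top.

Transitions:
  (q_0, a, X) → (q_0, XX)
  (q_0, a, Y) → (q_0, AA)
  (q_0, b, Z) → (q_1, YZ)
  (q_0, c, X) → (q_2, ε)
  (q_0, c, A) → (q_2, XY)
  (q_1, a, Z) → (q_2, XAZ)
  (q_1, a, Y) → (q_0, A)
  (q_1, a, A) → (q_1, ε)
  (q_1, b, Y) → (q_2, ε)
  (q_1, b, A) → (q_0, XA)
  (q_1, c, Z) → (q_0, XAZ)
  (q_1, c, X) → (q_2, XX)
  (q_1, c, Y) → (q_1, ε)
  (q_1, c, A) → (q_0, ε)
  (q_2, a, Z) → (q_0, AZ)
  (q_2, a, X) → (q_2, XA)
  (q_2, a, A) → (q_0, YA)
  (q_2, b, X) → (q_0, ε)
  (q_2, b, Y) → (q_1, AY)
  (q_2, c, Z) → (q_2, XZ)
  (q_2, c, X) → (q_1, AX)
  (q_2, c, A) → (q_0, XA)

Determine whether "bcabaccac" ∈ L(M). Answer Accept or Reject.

Reject

(q_0, bcabaccac, Z) ⊢ (q_1, cabaccac, YZ) ⊢ (q_1, abaccac, Z) ⊢ (q_2, baccac, XAZ) ⊢ (q_0, accac, AZ)
No transition applies at (q_0, accac, AZ); input not fully consumed.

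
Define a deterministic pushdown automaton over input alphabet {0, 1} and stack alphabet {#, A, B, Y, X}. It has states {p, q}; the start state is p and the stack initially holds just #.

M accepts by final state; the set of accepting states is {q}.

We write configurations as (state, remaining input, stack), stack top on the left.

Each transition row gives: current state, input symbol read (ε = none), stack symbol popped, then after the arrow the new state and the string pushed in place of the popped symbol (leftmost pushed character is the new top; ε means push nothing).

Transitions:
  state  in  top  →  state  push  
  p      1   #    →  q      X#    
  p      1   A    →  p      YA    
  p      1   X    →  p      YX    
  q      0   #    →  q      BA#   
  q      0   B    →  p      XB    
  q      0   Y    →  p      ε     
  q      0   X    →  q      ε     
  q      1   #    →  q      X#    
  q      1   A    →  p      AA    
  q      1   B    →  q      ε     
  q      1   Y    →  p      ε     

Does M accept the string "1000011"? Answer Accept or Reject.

(p, 1000011, #)
  read 1, top #: go to q, push X# → (q, 000011, X#)
  read 0, top X: go to q, push ε → (q, 00011, #)
  read 0, top #: go to q, push BA# → (q, 0011, BA#)
  read 0, top B: go to p, push XB → (p, 011, XBA#)
No transition applies at (p, 011, XBA#); input not fully consumed.

Reject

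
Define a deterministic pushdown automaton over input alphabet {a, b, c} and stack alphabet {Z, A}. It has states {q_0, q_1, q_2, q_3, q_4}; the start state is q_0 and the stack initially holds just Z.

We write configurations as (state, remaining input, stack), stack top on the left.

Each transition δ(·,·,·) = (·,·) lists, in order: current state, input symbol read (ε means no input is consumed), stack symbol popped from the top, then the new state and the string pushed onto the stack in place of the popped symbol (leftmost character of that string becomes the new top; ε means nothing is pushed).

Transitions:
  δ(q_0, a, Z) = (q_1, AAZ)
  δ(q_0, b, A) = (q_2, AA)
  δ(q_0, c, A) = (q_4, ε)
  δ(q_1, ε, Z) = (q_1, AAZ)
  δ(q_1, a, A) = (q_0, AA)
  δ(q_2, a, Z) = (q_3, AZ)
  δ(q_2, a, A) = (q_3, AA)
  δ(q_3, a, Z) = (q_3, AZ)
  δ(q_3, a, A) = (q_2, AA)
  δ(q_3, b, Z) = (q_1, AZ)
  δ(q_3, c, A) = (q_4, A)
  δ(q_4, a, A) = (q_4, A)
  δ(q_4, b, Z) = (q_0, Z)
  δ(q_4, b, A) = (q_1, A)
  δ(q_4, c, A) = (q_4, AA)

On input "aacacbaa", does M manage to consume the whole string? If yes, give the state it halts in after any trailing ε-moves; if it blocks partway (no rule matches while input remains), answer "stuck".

stuck

(q_0, aacacbaa, Z) ⊢ (q_1, acacbaa, AAZ) ⊢ (q_0, cacbaa, AAAZ) ⊢ (q_4, acbaa, AAZ) ⊢ (q_4, cbaa, AAZ) ⊢ (q_4, baa, AAAZ) ⊢ (q_1, aa, AAAZ) ⊢ (q_0, a, AAAAZ)
No transition for (q_0, a, top A); M blocks with input a remaining.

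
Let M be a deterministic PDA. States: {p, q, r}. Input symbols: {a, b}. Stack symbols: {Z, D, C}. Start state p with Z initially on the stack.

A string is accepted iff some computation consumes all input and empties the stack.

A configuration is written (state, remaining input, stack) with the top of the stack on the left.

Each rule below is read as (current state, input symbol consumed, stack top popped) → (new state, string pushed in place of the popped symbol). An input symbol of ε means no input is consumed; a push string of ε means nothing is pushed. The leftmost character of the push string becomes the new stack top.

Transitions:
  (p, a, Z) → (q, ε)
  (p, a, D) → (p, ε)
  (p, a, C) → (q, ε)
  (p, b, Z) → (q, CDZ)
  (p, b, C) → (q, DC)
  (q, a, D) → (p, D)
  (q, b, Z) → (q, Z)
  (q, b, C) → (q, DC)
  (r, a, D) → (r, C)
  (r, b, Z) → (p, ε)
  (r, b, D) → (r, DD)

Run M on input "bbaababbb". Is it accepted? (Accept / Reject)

Reject

(p, bbaababbb, Z) ⊢ (q, baababbb, CDZ) ⊢ (q, aababbb, DCDZ) ⊢ (p, ababbb, DCDZ) ⊢ (p, babbb, CDZ) ⊢ (q, abbb, DCDZ) ⊢ (p, bbb, DCDZ)
No transition applies at (p, bbb, DCDZ); input not fully consumed.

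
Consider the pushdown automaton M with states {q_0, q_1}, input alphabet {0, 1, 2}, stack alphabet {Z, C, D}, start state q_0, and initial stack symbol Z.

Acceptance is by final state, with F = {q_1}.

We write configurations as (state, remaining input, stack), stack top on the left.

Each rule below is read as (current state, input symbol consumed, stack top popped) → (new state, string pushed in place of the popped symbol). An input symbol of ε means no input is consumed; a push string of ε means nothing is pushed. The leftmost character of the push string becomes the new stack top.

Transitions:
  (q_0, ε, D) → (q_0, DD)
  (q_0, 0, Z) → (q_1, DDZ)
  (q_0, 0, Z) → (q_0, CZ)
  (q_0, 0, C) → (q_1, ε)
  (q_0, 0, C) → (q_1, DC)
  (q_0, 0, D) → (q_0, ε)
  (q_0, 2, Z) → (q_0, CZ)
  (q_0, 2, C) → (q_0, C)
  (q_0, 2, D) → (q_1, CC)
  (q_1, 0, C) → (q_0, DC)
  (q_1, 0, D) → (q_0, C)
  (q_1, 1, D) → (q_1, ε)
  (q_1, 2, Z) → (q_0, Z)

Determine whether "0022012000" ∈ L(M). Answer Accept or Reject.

One accepting computation: (q_0, 0022012000, Z) ⊢ (q_1, 022012000, DDZ) ⊢ (q_0, 22012000, CDZ) ⊢ (q_0, 2012000, CDZ) ⊢ (q_0, 012000, CDZ) ⊢ (q_1, 12000, DZ) ⊢ (q_1, 2000, Z) ⊢ (q_0, 000, Z) ⊢ (q_1, 00, DDZ) ⊢ (q_0, 0, CDZ) ⊢ (q_1, ε, DZ)
All input consumed and state q_1 ∈ F.

Accept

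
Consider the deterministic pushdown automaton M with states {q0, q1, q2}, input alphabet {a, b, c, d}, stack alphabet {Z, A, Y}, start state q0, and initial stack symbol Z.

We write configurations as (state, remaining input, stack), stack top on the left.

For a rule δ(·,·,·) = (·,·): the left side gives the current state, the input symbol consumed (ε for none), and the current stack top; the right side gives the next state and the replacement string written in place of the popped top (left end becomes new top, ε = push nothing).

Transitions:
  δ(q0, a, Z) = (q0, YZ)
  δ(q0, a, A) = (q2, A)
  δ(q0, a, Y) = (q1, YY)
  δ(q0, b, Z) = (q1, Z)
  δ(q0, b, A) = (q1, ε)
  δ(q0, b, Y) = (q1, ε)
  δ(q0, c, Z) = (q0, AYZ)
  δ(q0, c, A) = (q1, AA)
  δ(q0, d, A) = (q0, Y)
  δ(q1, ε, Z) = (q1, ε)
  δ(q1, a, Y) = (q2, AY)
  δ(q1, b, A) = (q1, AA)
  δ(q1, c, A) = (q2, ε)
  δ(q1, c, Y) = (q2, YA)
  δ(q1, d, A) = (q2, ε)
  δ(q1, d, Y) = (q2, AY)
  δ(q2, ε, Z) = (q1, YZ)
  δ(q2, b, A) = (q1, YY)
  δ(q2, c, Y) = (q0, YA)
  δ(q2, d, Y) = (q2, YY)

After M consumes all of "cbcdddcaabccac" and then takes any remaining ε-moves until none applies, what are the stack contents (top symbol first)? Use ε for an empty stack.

YAYAAYYYAYYYAZ

(q0, cbcdddcaabccac, Z)
  read c, top Z: go to q0, push AYZ → (q0, bcdddcaabccac, AYZ)
  read b, top A: go to q1, push ε → (q1, cdddcaabccac, YZ)
  read c, top Y: go to q2, push YA → (q2, dddcaabccac, YAZ)
  read d, top Y: go to q2, push YY → (q2, ddcaabccac, YYAZ)
  read d, top Y: go to q2, push YY → (q2, dcaabccac, YYYAZ)
  read d, top Y: go to q2, push YY → (q2, caabccac, YYYYAZ)
  read c, top Y: go to q0, push YA → (q0, aabccac, YAYYYAZ)
  read a, top Y: go to q1, push YY → (q1, abccac, YYAYYYAZ)
  read a, top Y: go to q2, push AY → (q2, bccac, AYYAYYYAZ)
  read b, top A: go to q1, push YY → (q1, ccac, YYYYAYYYAZ)
  read c, top Y: go to q2, push YA → (q2, cac, YAYYYAYYYAZ)
  read c, top Y: go to q0, push YA → (q0, ac, YAAYYYAYYYAZ)
  read a, top Y: go to q1, push YY → (q1, c, YYAAYYYAYYYAZ)
  read c, top Y: go to q2, push YA → (q2, ε, YAYAAYYYAYYYAZ)
All input consumed in state q2 with stack YAYAAYYYAYYYAZ.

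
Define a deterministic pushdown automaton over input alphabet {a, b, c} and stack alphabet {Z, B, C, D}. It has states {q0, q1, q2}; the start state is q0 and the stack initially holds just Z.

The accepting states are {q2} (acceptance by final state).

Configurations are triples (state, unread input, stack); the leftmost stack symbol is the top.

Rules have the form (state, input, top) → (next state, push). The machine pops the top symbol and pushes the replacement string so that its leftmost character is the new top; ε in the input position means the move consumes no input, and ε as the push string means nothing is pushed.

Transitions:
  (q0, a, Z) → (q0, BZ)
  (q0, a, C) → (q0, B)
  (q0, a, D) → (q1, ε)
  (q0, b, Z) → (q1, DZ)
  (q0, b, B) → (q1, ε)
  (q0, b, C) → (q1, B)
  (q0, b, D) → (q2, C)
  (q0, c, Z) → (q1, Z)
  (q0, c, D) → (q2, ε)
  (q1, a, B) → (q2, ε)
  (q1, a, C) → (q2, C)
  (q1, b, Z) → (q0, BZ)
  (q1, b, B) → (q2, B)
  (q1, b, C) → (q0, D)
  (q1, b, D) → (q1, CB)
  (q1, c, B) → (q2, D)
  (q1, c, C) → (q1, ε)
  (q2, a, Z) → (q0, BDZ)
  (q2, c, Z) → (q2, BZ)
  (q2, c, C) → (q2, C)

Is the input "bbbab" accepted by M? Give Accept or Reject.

(q0, bbbab, Z) ⊢ (q1, bbab, DZ) ⊢ (q1, bab, CBZ) ⊢ (q0, ab, DBZ) ⊢ (q1, b, BZ) ⊢ (q2, ε, BZ)
All input consumed; state q2 ∈ F.

Accept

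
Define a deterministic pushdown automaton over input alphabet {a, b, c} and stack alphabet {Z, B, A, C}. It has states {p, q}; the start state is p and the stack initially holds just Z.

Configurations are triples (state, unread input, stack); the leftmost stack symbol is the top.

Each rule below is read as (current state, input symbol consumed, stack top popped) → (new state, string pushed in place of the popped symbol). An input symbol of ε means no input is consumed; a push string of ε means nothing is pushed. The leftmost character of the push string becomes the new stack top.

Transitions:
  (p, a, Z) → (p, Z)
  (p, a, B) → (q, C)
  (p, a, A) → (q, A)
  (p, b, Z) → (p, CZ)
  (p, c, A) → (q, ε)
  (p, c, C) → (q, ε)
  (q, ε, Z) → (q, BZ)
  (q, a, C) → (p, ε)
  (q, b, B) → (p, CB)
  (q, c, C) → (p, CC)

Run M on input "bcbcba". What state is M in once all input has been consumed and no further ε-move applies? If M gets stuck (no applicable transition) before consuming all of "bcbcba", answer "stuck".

stuck

(p, bcbcba, Z)
  read b, top Z: go to p, push CZ → (p, cbcba, CZ)
  read c, top C: go to q, push ε → (q, bcba, Z)
  ε-move, top Z: go to q, push BZ → (q, bcba, BZ)
  read b, top B: go to p, push CB → (p, cba, CBZ)
  read c, top C: go to q, push ε → (q, ba, BZ)
  read b, top B: go to p, push CB → (p, a, CBZ)
No transition for (p, a, top C); M blocks with input a remaining.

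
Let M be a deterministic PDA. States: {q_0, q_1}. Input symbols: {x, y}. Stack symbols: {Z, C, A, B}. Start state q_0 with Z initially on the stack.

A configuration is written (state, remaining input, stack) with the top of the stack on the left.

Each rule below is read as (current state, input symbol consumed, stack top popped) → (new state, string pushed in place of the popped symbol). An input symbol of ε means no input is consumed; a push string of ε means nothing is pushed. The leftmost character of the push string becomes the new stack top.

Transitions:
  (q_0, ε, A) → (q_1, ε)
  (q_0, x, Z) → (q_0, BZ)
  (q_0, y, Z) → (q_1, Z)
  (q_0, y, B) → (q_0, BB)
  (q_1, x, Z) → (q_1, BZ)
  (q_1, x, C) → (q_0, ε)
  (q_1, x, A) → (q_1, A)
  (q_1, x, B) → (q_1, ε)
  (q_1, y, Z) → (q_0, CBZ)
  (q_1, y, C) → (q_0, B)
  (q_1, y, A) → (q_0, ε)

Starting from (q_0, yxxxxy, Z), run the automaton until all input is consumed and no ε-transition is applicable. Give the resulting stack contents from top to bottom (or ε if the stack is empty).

CBZ

(q_0, yxxxxy, Z) ⊢ (q_1, xxxxy, Z) ⊢ (q_1, xxxy, BZ) ⊢ (q_1, xxy, Z) ⊢ (q_1, xy, BZ) ⊢ (q_1, y, Z) ⊢ (q_0, ε, CBZ)
All input consumed in state q_0 with stack CBZ.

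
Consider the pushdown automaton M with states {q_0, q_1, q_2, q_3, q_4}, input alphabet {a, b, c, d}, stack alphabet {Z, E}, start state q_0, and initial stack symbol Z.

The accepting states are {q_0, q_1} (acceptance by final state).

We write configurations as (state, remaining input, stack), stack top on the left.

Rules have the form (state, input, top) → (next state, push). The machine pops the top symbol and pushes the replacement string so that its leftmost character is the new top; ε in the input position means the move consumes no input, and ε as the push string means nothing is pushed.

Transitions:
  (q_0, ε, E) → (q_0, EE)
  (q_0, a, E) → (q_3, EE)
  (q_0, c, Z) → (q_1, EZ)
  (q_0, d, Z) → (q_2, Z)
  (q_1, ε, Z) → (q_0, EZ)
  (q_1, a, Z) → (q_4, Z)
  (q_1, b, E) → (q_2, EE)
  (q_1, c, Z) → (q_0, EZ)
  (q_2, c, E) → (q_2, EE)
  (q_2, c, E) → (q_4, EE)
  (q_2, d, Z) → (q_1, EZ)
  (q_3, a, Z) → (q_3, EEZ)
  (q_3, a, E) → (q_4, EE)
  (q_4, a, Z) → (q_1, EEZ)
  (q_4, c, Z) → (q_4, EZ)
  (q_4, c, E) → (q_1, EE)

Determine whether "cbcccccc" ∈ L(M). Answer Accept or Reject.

One accepting computation: (q_0, cbcccccc, Z) ⊢ (q_1, bcccccc, EZ) ⊢ (q_2, cccccc, EEZ) ⊢ (q_2, ccccc, EEEZ) ⊢ (q_2, cccc, EEEEZ) ⊢ (q_2, ccc, EEEEEZ) ⊢ (q_2, cc, EEEEEEZ) ⊢ (q_4, c, EEEEEEEZ) ⊢ (q_1, ε, EEEEEEEEZ)
All input consumed and state q_1 ∈ F.

Accept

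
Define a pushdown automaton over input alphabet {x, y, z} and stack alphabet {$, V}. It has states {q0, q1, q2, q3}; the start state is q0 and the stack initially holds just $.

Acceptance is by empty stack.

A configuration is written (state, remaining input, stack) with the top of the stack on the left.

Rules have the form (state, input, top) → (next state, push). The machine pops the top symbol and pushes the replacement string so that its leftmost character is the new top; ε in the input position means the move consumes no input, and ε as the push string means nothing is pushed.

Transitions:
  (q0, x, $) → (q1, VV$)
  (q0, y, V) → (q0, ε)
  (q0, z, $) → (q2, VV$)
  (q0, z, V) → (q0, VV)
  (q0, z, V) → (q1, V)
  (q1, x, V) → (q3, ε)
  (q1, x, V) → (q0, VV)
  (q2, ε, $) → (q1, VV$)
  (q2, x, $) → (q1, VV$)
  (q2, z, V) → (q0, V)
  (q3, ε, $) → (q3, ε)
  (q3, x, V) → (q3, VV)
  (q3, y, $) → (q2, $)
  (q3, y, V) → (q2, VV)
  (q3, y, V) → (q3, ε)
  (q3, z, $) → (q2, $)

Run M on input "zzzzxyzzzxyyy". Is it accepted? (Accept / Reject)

One accepting computation: (q0, zzzzxyzzzxyyy, $) ⊢ (q2, zzzxyzzzxyyy, VV$) ⊢ (q0, zzxyzzzxyyy, VV$) ⊢ (q0, zxyzzzxyyy, VVV$) ⊢ (q1, xyzzzxyyy, VVV$) ⊢ (q3, yzzzxyyy, VV$) ⊢ (q2, zzzxyyy, VVV$) ⊢ (q0, zzxyyy, VVV$) ⊢ (q0, zxyyy, VVVV$) ⊢ (q1, xyyy, VVVV$) ⊢ (q3, yyy, VVV$) ⊢ (q3, yy, VV$) ⊢ (q3, y, V$) ⊢ (q3, ε, $) ⊢ (q3, ε, ε)
All input consumed and the stack is empty.

Accept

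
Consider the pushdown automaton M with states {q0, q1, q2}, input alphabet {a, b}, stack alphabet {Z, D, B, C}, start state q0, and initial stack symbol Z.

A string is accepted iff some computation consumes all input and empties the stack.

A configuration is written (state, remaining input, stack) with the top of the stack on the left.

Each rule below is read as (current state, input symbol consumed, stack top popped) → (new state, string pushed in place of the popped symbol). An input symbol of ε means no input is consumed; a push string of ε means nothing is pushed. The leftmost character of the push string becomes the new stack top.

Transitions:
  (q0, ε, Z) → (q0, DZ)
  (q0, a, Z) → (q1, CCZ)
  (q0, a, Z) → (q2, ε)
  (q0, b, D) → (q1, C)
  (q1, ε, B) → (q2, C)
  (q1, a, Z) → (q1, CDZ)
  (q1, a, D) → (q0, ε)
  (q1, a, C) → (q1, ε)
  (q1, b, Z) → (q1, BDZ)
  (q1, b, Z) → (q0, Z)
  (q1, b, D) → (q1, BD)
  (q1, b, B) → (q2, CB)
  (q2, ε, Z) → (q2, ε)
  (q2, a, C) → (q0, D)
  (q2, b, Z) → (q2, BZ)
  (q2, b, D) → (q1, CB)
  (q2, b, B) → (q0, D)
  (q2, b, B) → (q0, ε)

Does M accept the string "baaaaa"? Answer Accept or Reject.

Accept

One accepting computation: (q0, baaaaa, Z) ⊢ (q0, baaaaa, DZ) ⊢ (q1, aaaaa, CZ) ⊢ (q1, aaaa, Z) ⊢ (q1, aaa, CDZ) ⊢ (q1, aa, DZ) ⊢ (q0, a, Z) ⊢ (q2, ε, ε)
All input consumed and the stack is empty.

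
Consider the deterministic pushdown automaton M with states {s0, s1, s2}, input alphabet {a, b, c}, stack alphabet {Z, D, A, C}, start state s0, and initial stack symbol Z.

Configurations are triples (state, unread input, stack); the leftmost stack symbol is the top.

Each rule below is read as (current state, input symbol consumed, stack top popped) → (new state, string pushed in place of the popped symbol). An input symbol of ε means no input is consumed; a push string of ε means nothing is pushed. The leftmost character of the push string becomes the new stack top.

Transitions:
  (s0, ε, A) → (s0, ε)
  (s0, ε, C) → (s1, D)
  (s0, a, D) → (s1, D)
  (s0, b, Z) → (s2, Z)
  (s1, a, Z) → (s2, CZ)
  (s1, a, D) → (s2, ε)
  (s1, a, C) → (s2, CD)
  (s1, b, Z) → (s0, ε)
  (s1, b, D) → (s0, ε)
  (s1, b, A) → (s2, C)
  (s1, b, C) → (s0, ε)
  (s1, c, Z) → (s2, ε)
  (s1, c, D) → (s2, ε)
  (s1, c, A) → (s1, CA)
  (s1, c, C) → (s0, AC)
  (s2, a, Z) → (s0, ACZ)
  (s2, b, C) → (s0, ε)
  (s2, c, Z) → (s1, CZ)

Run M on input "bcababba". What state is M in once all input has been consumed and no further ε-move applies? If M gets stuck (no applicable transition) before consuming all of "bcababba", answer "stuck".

s1

(s0, bcababba, Z) ⊢ (s2, cababba, Z) ⊢ (s1, ababba, CZ) ⊢ (s2, babba, CDZ) ⊢ (s0, abba, DZ) ⊢ (s1, bba, DZ) ⊢ (s0, ba, Z) ⊢ (s2, a, Z) ⊢ (s0, ε, ACZ) ⊢ (s0, ε, CZ) ⊢ (s1, ε, DZ)
All input consumed; M is in state s1.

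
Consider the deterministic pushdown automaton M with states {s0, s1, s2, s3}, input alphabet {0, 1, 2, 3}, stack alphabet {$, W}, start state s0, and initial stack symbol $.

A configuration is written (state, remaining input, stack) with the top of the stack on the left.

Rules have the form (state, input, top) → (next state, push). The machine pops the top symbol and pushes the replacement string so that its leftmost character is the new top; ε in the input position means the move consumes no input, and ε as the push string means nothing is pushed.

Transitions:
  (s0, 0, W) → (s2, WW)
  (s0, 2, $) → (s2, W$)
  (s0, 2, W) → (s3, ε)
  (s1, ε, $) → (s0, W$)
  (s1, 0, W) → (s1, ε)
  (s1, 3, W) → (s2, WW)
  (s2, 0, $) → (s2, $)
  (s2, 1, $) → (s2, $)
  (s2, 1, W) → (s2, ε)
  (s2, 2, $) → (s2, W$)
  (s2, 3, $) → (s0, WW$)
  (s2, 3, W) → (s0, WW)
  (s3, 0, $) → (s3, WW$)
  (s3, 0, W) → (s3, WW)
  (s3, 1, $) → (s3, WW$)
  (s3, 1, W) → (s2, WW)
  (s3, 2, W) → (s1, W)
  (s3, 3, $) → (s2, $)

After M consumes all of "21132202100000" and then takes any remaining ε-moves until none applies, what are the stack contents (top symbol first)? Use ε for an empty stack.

WWWWWWW$

(s0, 21132202100000, $)
  read 2, top $: go to s2, push W$ → (s2, 1132202100000, W$)
  read 1, top W: go to s2, push ε → (s2, 132202100000, $)
  read 1, top $: go to s2, push $ → (s2, 32202100000, $)
  read 3, top $: go to s0, push WW$ → (s0, 2202100000, WW$)
  read 2, top W: go to s3, push ε → (s3, 202100000, W$)
  read 2, top W: go to s1, push W → (s1, 02100000, W$)
  read 0, top W: go to s1, push ε → (s1, 2100000, $)
  ε-move, top $: go to s0, push W$ → (s0, 2100000, W$)
  read 2, top W: go to s3, push ε → (s3, 100000, $)
  read 1, top $: go to s3, push WW$ → (s3, 00000, WW$)
  read 0, top W: go to s3, push WW → (s3, 0000, WWW$)
  read 0, top W: go to s3, push WW → (s3, 000, WWWW$)
  read 0, top W: go to s3, push WW → (s3, 00, WWWWW$)
  read 0, top W: go to s3, push WW → (s3, 0, WWWWWW$)
  read 0, top W: go to s3, push WW → (s3, ε, WWWWWWW$)
All input consumed in state s3 with stack WWWWWWW$.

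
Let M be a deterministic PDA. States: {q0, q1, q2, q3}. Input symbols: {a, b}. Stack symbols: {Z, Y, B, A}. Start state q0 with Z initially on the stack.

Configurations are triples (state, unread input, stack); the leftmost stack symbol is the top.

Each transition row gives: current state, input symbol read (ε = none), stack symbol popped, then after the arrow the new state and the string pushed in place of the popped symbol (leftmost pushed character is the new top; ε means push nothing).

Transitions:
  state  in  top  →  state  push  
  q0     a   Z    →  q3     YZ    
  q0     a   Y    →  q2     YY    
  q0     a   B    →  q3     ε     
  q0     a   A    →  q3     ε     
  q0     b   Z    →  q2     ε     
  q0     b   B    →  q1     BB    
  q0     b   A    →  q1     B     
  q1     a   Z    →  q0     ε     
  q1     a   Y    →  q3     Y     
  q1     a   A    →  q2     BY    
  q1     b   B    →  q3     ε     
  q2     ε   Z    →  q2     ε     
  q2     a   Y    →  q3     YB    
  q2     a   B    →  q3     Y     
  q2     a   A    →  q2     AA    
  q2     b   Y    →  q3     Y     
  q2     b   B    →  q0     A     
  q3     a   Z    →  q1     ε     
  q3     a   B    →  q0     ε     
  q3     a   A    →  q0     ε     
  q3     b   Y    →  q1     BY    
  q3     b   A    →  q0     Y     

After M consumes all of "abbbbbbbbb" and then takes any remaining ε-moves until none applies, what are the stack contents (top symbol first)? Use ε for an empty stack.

BYZ

(q0, abbbbbbbbb, Z)
  read a, top Z: go to q3, push YZ → (q3, bbbbbbbbb, YZ)
  read b, top Y: go to q1, push BY → (q1, bbbbbbbb, BYZ)
  read b, top B: go to q3, push ε → (q3, bbbbbbb, YZ)
  read b, top Y: go to q1, push BY → (q1, bbbbbb, BYZ)
  read b, top B: go to q3, push ε → (q3, bbbbb, YZ)
  read b, top Y: go to q1, push BY → (q1, bbbb, BYZ)
  read b, top B: go to q3, push ε → (q3, bbb, YZ)
  read b, top Y: go to q1, push BY → (q1, bb, BYZ)
  read b, top B: go to q3, push ε → (q3, b, YZ)
  read b, top Y: go to q1, push BY → (q1, ε, BYZ)
All input consumed in state q1 with stack BYZ.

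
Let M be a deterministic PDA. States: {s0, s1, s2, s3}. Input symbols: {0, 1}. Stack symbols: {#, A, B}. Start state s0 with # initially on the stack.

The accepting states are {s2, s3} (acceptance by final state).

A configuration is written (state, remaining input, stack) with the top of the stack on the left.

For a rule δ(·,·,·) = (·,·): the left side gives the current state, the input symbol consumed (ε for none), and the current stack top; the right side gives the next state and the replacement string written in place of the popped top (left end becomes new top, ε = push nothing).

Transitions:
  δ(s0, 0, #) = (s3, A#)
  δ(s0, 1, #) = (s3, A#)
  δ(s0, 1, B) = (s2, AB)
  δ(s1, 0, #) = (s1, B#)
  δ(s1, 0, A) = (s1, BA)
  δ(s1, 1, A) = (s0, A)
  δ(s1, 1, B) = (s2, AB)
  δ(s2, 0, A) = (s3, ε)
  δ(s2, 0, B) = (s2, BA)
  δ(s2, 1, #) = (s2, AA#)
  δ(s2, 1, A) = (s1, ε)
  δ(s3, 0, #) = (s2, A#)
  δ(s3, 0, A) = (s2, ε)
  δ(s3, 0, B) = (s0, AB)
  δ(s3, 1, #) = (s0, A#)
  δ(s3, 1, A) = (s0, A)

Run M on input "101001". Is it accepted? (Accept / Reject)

Accept

(s0, 101001, #) ⊢ (s3, 01001, A#) ⊢ (s2, 1001, #) ⊢ (s2, 001, AA#) ⊢ (s3, 01, A#) ⊢ (s2, 1, #) ⊢ (s2, ε, AA#)
All input consumed; state s2 ∈ F.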